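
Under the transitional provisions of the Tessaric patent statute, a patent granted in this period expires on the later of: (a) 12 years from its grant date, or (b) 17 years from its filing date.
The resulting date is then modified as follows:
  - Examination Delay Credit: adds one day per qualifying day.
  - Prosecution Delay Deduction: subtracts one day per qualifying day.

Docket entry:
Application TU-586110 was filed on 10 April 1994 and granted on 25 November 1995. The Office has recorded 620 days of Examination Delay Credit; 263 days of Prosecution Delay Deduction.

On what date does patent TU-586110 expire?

April 1, 2012

(a) grant + 12 years → 25 November 2007.
(b) filing + 17 years → 10 April 2011.
Later of the two: 10 April 2011.
Examination Delay Credit: +620 days → 20 December 2012.
Prosecution Delay Deduction: −263 days → 1 April 2012.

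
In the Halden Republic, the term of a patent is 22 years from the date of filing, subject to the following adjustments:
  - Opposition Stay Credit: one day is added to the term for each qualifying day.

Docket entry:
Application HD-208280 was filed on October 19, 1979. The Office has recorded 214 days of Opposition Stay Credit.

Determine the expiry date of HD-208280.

Base term: filing date + 22 years → 19 October 2001.
Opposition Stay Credit: +214 days → 21 May 2002.

2002-05-21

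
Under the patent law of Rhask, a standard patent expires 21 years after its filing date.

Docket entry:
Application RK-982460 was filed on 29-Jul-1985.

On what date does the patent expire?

2006-07-29

Filing date + 21 years → 29 July 2006.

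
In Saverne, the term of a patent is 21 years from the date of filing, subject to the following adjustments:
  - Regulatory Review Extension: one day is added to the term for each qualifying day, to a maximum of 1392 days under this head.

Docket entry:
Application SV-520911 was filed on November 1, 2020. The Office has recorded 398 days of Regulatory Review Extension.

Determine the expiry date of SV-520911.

December 4, 2042

Base term: filing date + 21 years → 1 November 2041.
Regulatory Review Extension: 398 days (within the 1392-day cap) → +398 days → 4 December 2042.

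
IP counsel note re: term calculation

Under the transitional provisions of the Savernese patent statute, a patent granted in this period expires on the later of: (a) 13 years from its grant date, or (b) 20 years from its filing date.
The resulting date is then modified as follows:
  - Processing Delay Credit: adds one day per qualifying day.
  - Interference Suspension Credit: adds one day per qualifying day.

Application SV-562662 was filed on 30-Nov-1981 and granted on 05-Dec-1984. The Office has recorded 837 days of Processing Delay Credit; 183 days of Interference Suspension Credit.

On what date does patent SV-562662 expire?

(a) grant + 13 years → 5 December 1997.
(b) filing + 20 years → 30 November 2001.
Later of the two: 30 November 2001.
Processing Delay Credit: +837 days → 16 March 2004.
Interference Suspension Credit: +183 days → 15 September 2004.

2004-09-15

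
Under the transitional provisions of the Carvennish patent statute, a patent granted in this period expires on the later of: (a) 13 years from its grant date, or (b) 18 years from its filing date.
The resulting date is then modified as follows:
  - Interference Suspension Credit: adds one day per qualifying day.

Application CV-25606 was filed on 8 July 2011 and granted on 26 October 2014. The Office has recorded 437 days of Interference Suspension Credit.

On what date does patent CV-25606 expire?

(a) grant + 13 years → 26 October 2027.
(b) filing + 18 years → 8 July 2029.
Later of the two: 8 July 2029.
Interference Suspension Credit: +437 days → 18 September 2030.

2030-09-18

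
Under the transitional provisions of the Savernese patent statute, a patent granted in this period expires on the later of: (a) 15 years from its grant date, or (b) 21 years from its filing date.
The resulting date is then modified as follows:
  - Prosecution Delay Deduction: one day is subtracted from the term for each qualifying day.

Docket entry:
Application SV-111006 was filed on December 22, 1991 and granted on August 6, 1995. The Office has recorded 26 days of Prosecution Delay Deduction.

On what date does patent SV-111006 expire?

2012-11-26

(a) grant + 15 years → 6 August 2010.
(b) filing + 21 years → 22 December 2012.
Later of the two: 22 December 2012.
Prosecution Delay Deduction: −26 days → 26 November 2012.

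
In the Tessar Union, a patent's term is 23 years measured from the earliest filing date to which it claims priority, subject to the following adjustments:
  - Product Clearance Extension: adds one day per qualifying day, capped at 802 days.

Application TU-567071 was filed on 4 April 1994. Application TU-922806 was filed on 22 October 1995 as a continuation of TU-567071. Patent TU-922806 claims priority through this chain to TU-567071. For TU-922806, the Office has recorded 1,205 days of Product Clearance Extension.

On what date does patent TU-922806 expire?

Earliest priority filing: 4 April 1994.
Base term: 4 April 1994 + 23 years → 4 April 2017.
Product Clearance Extension: 1205 days claimed exceeds the 802-day cap, so +802 days → 15 June 2019.

June 15, 2019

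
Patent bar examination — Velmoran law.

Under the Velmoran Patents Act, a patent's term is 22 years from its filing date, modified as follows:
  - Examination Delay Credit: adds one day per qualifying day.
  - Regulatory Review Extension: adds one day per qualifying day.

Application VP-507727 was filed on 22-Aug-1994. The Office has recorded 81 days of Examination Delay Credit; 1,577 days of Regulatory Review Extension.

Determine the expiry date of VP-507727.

Base term: filing date + 22 years → 22 August 2016.
Examination Delay Credit: +81 days → 11 November 2016.
Regulatory Review Extension: +1577 days → 7 March 2021.

2021-03-07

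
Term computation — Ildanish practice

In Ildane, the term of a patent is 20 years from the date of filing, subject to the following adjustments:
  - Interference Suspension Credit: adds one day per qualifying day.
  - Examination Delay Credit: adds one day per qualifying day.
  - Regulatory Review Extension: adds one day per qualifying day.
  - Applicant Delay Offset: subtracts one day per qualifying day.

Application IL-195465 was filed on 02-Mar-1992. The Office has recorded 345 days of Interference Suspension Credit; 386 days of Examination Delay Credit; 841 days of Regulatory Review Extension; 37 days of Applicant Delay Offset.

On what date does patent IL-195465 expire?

Base term: filing date + 20 years → 2 March 2012.
Interference Suspension Credit: +345 days → 10 February 2013.
Examination Delay Credit: +386 days → 3 March 2014.
Regulatory Review Extension: +841 days → 21 June 2016.
Applicant Delay Offset: −37 days → 15 May 2016.

2016-05-15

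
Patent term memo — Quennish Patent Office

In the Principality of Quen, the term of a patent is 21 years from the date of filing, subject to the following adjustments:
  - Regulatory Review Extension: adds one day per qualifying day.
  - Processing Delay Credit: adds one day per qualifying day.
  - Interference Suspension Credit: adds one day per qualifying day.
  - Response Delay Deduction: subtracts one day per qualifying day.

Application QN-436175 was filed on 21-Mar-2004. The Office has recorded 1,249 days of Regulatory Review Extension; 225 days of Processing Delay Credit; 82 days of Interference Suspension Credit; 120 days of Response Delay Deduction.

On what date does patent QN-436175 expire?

2029-02-24

Base term: filing date + 21 years → 21 March 2025.
Regulatory Review Extension: +1249 days → 21 August 2028.
Processing Delay Credit: +225 days → 3 April 2029.
Interference Suspension Credit: +82 days → 24 June 2029.
Response Delay Deduction: −120 days → 24 February 2029.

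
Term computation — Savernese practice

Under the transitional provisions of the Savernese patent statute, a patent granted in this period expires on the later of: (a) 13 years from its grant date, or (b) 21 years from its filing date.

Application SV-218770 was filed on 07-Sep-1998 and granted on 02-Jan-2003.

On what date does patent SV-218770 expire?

September 7, 2019

(a) grant + 13 years → 2 January 2016.
(b) filing + 21 years → 7 September 2019.
Later of the two: 7 September 2019.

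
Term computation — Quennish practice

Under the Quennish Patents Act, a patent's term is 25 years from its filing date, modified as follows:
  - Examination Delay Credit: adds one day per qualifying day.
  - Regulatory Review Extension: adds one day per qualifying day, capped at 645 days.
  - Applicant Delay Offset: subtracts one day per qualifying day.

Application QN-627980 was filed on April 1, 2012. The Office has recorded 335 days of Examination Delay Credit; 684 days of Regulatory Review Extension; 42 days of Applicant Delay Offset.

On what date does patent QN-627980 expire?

Base term: filing date + 25 years → 1 April 2037.
Examination Delay Credit: +335 days → 2 March 2038.
Regulatory Review Extension: 684 days claimed exceeds the 645-day cap, so +645 days → 7 December 2039.
Applicant Delay Offset: −42 days → 26 October 2039.

2039-10-26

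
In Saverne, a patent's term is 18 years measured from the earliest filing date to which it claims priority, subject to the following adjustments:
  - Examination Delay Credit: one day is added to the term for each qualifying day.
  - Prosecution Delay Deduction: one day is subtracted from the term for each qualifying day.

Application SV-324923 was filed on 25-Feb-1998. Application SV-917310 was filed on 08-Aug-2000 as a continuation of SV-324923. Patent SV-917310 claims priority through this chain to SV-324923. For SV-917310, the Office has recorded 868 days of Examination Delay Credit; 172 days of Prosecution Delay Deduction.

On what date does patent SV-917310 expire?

2018-01-21

Earliest priority filing: 25 February 1998.
Base term: 25 February 1998 + 18 years → 25 February 2016.
Examination Delay Credit: +868 days → 12 July 2018.
Prosecution Delay Deduction: −172 days → 21 January 2018.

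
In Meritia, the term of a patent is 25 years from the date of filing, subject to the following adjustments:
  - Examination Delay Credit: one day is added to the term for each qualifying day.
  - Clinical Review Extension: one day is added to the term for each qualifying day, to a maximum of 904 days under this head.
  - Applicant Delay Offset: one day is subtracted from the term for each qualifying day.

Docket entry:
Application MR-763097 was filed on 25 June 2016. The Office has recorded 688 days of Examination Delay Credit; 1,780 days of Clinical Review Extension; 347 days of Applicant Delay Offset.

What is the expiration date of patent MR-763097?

November 21, 2044

Base term: filing date + 25 years → 25 June 2041.
Examination Delay Credit: +688 days → 14 May 2043.
Clinical Review Extension: 1780 days claimed exceeds the 904-day cap, so +904 days → 3 November 2045.
Applicant Delay Offset: −347 days → 21 November 2044.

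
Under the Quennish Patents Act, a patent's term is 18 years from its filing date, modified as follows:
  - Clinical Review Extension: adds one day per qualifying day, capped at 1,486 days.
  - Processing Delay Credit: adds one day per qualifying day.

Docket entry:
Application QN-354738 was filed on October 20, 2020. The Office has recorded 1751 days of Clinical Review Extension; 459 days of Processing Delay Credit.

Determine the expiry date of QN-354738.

February 16, 2044

Base term: filing date + 18 years → 20 October 2038.
Clinical Review Extension: 1751 days claimed exceeds the 1486-day cap, so +1486 days → 14 November 2042.
Processing Delay Credit: +459 days → 16 February 2044.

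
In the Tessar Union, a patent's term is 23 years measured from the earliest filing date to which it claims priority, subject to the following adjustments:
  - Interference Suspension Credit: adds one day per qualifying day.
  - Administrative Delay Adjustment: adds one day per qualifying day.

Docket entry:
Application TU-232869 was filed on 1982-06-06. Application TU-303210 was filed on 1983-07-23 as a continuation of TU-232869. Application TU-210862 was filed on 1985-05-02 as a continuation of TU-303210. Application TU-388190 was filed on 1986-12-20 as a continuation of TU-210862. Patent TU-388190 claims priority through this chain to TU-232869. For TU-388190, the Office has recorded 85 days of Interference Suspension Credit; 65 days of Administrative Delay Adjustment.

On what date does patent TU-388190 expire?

Earliest priority filing: 6 June 1982.
Base term: 6 June 1982 + 23 years → 6 June 2005.
Interference Suspension Credit: +85 days → 30 August 2005.
Administrative Delay Adjustment: +65 days → 3 November 2005.

2005-11-03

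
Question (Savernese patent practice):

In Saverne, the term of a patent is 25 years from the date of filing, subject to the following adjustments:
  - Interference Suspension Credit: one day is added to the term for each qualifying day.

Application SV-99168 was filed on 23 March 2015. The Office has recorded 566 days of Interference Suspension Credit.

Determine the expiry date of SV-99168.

October 10, 2041

Base term: filing date + 25 years → 23 March 2040.
Interference Suspension Credit: +566 days → 10 October 2041.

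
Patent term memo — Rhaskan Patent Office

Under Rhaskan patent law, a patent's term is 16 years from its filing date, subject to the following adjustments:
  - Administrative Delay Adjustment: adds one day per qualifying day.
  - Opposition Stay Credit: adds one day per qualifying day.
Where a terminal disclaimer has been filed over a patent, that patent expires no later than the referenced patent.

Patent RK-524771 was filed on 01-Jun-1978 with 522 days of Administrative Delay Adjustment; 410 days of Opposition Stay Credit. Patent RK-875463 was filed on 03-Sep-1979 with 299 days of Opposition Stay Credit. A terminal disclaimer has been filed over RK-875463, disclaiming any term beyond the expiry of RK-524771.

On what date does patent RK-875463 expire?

Natural term of RK-875463:
  Base: filing + 16 years → 3 September 1995.
  Opposition Stay Credit: +299 days → 28 June 1996.
Expiry of referenced patent RK-524771:
  Base: filing + 16 years → 1 June 1994.
  Administrative Delay Adjustment: +522 days → 5 November 1995.
  Opposition Stay Credit: +410 days → 19 December 1996.
Terminal disclaimer: RK-875463 expires on the earlier of 28 June 1996 and 19 December 1996.

June 28, 1996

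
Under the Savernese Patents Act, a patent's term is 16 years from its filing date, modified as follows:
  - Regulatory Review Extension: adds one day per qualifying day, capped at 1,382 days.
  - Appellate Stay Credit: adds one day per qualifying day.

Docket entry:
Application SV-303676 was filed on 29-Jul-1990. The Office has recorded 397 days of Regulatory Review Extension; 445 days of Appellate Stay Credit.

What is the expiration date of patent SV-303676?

2008-11-17

Base term: filing date + 16 years → 29 July 2006.
Regulatory Review Extension: 397 days (within the 1382-day cap) → +397 days → 30 August 2007.
Appellate Stay Credit: +445 days → 17 November 2008.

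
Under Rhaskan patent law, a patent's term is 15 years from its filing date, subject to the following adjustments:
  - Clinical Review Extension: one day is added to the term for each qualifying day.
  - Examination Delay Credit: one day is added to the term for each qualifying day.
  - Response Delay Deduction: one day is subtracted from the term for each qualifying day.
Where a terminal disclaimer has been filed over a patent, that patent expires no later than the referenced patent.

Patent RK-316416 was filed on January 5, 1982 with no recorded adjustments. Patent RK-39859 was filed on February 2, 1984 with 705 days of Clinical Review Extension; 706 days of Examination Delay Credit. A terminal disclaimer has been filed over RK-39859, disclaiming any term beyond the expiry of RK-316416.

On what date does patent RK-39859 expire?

Natural term of RK-39859:
  Base: filing + 15 years → 2 February 1999.
  Clinical Review Extension: +705 days → 7 January 2001.
  Examination Delay Credit: +706 days → 14 December 2002.
Expiry of referenced patent RK-316416:
  Base: filing + 15 years → 5 January 1997.
Terminal disclaimer: RK-39859 expires on the earlier of 14 December 2002 and 5 January 1997.

January 5, 1997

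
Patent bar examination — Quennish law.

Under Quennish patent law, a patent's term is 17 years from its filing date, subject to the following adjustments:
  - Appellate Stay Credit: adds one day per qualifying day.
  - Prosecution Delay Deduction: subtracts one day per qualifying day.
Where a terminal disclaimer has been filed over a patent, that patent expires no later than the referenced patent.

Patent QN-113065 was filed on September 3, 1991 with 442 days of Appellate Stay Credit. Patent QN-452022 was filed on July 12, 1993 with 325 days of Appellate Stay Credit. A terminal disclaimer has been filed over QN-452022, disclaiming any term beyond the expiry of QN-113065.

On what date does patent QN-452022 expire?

Natural term of QN-452022:
  Base: filing + 17 years → 12 July 2010.
  Appellate Stay Credit: +325 days → 2 June 2011.
Expiry of referenced patent QN-113065:
  Base: filing + 17 years → 3 September 2008.
  Appellate Stay Credit: +442 days → 19 November 2009.
Terminal disclaimer: QN-452022 expires on the earlier of 2 June 2011 and 19 November 2009.

November 19, 2009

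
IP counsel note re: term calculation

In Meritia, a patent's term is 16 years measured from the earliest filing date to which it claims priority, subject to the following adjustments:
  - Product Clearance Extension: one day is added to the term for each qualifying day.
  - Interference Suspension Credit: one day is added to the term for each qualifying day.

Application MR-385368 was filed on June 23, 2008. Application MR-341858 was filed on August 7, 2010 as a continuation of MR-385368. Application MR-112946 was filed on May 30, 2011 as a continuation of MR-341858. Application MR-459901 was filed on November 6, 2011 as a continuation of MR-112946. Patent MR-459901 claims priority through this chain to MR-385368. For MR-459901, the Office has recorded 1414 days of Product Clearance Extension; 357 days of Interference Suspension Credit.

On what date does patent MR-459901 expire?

April 29, 2029

Earliest priority filing: 23 June 2008.
Base term: 23 June 2008 + 16 years → 23 June 2024.
Product Clearance Extension: +1414 days → 7 May 2028.
Interference Suspension Credit: +357 days → 29 April 2029.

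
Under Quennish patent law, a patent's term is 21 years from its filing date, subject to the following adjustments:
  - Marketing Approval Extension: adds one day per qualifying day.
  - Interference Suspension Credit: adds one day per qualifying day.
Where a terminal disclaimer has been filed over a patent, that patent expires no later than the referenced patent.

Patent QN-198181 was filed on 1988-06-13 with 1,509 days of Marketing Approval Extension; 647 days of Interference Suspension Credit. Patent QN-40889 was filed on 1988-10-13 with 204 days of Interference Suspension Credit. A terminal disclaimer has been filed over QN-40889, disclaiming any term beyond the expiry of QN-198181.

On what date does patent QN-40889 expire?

Natural term of QN-40889:
  Base: filing + 21 years → 13 October 2009.
  Interference Suspension Credit: +204 days → 5 May 2010.
Expiry of referenced patent QN-198181:
  Base: filing + 21 years → 13 June 2009.
  Marketing Approval Extension: +1509 days → 31 July 2013.
  Interference Suspension Credit: +647 days → 9 May 2015.
Terminal disclaimer: QN-40889 expires on the earlier of 5 May 2010 and 9 May 2015.

May 5, 2010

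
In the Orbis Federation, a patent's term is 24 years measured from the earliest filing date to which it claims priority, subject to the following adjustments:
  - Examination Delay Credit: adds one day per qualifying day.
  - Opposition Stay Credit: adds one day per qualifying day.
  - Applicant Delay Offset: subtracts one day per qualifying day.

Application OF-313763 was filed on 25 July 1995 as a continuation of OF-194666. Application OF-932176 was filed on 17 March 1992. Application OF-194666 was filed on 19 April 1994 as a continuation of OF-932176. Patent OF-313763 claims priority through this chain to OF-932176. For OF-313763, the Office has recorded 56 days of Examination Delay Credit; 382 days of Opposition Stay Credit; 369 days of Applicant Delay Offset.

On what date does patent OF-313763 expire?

Earliest priority filing: 17 March 1992.
Base term: 17 March 1992 + 24 years → 17 March 2016.
Examination Delay Credit: +56 days → 12 May 2016.
Opposition Stay Credit: +382 days → 29 May 2017.
Applicant Delay Offset: −369 days → 25 May 2016.

2016-05-25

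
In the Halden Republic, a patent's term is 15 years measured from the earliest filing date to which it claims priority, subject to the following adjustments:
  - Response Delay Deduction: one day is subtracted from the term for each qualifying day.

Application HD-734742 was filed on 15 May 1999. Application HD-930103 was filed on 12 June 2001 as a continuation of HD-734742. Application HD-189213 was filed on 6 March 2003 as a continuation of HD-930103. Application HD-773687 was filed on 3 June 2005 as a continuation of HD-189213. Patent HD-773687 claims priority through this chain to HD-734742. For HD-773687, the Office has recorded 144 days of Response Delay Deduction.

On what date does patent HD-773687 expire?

2013-12-22

Earliest priority filing: 15 May 1999.
Base term: 15 May 1999 + 15 years → 15 May 2014.
Response Delay Deduction: −144 days → 22 December 2013.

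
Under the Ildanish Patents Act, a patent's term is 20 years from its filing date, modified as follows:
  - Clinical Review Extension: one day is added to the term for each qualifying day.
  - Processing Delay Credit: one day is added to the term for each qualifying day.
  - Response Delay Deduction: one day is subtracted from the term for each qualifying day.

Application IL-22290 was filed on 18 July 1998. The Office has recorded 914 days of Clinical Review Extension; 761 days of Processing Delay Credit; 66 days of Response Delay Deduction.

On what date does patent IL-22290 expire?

2022-12-13

Base term: filing date + 20 years → 18 July 2018.
Clinical Review Extension: +914 days → 17 January 2021.
Processing Delay Credit: +761 days → 17 February 2023.
Response Delay Deduction: −66 days → 13 December 2022.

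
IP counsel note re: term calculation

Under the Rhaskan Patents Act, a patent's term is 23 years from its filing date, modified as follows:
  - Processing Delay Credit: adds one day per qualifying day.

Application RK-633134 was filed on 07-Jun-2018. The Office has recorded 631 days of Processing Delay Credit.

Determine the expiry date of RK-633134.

Base term: filing date + 23 years → 7 June 2041.
Processing Delay Credit: +631 days → 28 February 2043.

February 28, 2043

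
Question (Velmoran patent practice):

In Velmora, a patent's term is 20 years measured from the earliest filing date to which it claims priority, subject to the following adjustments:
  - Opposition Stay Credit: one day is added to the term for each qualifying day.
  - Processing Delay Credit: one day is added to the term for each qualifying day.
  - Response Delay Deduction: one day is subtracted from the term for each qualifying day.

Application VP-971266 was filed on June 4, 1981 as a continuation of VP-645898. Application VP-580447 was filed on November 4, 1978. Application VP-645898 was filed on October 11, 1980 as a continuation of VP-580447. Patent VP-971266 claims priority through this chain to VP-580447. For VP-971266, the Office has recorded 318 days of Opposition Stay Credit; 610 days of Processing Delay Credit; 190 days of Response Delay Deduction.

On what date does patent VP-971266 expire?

November 11, 2000

Earliest priority filing: 4 November 1978.
Base term: 4 November 1978 + 20 years → 4 November 1998.
Opposition Stay Credit: +318 days → 18 September 1999.
Processing Delay Credit: +610 days → 20 May 2001.
Response Delay Deduction: −190 days → 11 November 2000.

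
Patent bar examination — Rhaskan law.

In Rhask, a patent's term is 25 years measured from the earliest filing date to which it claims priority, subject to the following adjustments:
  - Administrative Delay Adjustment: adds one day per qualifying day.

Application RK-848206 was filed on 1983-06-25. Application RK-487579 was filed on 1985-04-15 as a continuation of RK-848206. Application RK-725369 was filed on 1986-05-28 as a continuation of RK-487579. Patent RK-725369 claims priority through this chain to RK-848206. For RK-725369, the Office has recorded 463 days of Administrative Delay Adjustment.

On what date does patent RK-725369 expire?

October 1, 2009

Earliest priority filing: 25 June 1983.
Base term: 25 June 1983 + 25 years → 25 June 2008.
Administrative Delay Adjustment: +463 days → 1 October 2009.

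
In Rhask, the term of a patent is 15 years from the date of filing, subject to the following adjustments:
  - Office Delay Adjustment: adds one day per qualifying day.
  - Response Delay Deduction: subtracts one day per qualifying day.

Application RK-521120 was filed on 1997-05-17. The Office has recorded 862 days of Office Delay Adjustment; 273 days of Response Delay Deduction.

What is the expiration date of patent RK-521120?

December 27, 2013

Base term: filing date + 15 years → 17 May 2012.
Office Delay Adjustment: +862 days → 26 September 2014.
Response Delay Deduction: −273 days → 27 December 2013.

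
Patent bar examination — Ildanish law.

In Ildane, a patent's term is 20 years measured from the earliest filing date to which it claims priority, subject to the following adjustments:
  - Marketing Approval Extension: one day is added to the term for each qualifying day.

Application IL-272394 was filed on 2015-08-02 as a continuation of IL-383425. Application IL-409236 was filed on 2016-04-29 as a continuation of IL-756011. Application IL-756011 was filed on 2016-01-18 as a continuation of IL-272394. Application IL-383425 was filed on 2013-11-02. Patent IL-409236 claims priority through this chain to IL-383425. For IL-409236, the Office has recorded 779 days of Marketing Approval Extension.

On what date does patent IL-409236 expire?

2035-12-21

Earliest priority filing: 2 November 2013.
Base term: 2 November 2013 + 20 years → 2 November 2033.
Marketing Approval Extension: +779 days → 21 December 2035.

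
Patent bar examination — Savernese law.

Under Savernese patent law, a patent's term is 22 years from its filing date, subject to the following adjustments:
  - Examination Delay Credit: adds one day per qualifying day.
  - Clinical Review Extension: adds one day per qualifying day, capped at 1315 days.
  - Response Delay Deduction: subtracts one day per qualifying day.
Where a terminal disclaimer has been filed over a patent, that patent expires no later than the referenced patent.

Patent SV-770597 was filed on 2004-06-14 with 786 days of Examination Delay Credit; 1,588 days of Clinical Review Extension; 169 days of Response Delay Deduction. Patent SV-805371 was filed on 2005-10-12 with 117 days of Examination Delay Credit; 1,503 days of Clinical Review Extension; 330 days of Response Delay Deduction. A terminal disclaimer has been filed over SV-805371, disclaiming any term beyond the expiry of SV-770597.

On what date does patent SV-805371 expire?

Natural term of SV-805371:
  Base: filing + 22 years → 12 October 2027.
  Examination Delay Credit: +117 days → 6 February 2028.
  Clinical Review Extension: 1503 days claimed exceeds the 1315-day cap, so +1315 days → 13 September 2031.
  Response Delay Deduction: −330 days → 18 October 2030.
Expiry of referenced patent SV-770597:
  Base: filing + 22 years → 14 June 2026.
  Examination Delay Credit: +786 days → 8 August 2028.
  Clinical Review Extension: 1588 days claimed exceeds the 1315-day cap, so +1315 days → 15 March 2032.
  Response Delay Deduction: −169 days → 28 September 2031.
Terminal disclaimer: SV-805371 expires on the earlier of 18 October 2030 and 28 September 2031.

2030-10-18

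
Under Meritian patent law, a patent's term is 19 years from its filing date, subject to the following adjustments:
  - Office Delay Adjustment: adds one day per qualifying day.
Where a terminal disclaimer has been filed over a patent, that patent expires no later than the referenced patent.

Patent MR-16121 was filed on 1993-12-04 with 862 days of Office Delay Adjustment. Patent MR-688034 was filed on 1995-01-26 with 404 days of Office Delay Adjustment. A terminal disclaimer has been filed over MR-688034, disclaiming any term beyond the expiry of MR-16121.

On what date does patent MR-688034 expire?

Natural term of MR-688034:
  Base: filing + 19 years → 26 January 2014.
  Office Delay Adjustment: +404 days → 6 March 2015.
Expiry of referenced patent MR-16121:
  Base: filing + 19 years → 4 December 2012.
  Office Delay Adjustment: +862 days → 15 April 2015.
Terminal disclaimer: MR-688034 expires on the earlier of 6 March 2015 and 15 April 2015.

2015-03-06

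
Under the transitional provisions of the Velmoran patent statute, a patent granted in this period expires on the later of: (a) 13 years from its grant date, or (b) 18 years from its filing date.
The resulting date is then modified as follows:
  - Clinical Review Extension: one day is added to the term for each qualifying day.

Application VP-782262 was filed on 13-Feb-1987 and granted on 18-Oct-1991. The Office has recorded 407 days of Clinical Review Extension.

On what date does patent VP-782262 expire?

March 27, 2006

(a) grant + 13 years → 18 October 2004.
(b) filing + 18 years → 13 February 2005.
Later of the two: 13 February 2005.
Clinical Review Extension: +407 days → 27 March 2006.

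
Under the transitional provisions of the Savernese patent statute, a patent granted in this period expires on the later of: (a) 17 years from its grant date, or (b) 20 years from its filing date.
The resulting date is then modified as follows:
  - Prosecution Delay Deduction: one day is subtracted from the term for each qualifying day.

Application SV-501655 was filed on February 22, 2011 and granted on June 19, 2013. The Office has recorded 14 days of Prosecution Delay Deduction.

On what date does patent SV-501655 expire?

(a) grant + 17 years → 19 June 2030.
(b) filing + 20 years → 22 February 2031.
Later of the two: 22 February 2031.
Prosecution Delay Deduction: −14 days → 8 February 2031.

February 8, 2031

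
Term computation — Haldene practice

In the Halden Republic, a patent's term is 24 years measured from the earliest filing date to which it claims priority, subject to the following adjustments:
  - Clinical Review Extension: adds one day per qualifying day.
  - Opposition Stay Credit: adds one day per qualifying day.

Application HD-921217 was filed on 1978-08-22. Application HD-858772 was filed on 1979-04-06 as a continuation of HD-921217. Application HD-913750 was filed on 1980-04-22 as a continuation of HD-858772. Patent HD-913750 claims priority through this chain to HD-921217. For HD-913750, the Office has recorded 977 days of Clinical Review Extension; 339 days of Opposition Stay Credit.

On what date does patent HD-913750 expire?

Earliest priority filing: 22 August 1978.
Base term: 22 August 1978 + 24 years → 22 August 2002.
Clinical Review Extension: +977 days → 25 April 2005.
Opposition Stay Credit: +339 days → 30 March 2006.

2006-03-30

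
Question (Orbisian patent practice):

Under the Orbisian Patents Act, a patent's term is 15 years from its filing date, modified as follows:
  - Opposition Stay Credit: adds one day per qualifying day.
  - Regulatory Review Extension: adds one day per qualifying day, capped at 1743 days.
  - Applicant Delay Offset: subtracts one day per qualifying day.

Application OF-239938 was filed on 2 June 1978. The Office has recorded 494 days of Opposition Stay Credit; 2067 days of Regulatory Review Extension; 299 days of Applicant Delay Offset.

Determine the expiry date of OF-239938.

1998-09-22

Base term: filing date + 15 years → 2 June 1993.
Opposition Stay Credit: +494 days → 9 October 1994.
Regulatory Review Extension: 2067 days claimed exceeds the 1743-day cap, so +1743 days → 18 July 1999.
Applicant Delay Offset: −299 days → 22 September 1998.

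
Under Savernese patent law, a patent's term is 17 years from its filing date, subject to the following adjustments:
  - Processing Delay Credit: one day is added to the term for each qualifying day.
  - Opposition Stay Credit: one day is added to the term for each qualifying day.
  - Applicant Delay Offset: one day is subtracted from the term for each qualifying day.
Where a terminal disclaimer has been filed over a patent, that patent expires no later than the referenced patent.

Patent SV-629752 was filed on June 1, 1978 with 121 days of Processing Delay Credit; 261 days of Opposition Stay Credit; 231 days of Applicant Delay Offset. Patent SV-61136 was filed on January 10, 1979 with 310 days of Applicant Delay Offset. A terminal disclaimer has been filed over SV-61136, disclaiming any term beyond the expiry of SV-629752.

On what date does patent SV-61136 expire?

Natural term of SV-61136:
  Base: filing + 17 years → 10 January 1996.
  Applicant Delay Offset: −310 days → 6 March 1995.
Expiry of referenced patent SV-629752:
  Base: filing + 17 years → 1 June 1995.
  Processing Delay Credit: +121 days → 30 September 1995.
  Opposition Stay Credit: +261 days → 17 June 1996.
  Applicant Delay Offset: −231 days → 30 October 1995.
Terminal disclaimer: SV-61136 expires on the earlier of 6 March 1995 and 30 October 1995.

March 6, 1995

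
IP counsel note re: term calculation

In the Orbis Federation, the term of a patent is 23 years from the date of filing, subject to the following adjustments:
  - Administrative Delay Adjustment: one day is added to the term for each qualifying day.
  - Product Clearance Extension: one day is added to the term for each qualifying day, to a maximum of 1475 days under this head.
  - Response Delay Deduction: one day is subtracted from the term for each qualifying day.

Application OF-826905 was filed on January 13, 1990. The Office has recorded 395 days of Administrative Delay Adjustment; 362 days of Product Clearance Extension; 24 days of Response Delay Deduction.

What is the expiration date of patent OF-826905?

Base term: filing date + 23 years → 13 January 2013.
Administrative Delay Adjustment: +395 days → 12 February 2014.
Product Clearance Extension: 362 days (within the 1475-day cap) → +362 days → 9 February 2015.
Response Delay Deduction: −24 days → 16 January 2015.

January 16, 2015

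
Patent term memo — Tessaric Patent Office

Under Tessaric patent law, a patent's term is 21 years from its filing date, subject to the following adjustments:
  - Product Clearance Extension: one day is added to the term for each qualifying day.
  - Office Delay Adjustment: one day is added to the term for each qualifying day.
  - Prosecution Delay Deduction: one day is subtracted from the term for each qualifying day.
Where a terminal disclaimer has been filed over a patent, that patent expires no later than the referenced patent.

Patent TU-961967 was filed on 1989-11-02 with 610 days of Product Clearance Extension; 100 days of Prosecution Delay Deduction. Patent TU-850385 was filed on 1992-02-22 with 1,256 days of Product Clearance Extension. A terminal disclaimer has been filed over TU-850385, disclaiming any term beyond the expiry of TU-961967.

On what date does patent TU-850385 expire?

Natural term of TU-850385:
  Base: filing + 21 years → 22 February 2013.
  Product Clearance Extension: +1256 days → 1 August 2016.
Expiry of referenced patent TU-961967:
  Base: filing + 21 years → 2 November 2010.
  Product Clearance Extension: +610 days → 4 July 2012.
  Prosecution Delay Deduction: −100 days → 26 March 2012.
Terminal disclaimer: TU-850385 expires on the earlier of 1 August 2016 and 26 March 2012.

March 26, 2012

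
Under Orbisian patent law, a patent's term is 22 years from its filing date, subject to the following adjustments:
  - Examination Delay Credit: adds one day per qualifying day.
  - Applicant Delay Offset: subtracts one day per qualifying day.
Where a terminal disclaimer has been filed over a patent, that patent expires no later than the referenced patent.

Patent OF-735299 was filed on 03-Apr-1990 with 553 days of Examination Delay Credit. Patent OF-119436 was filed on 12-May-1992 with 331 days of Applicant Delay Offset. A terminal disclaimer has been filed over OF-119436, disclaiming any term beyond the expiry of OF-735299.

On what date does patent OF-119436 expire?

Natural term of OF-119436:
  Base: filing + 22 years → 12 May 2014.
  Applicant Delay Offset: −331 days → 15 June 2013.
Expiry of referenced patent OF-735299:
  Base: filing + 22 years → 3 April 2012.
  Examination Delay Credit: +553 days → 8 October 2013.
Terminal disclaimer: OF-119436 expires on the earlier of 15 June 2013 and 8 October 2013.

June 15, 2013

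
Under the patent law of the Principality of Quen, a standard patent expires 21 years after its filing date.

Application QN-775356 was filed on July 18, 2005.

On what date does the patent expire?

Filing date + 21 years → 18 July 2026.

2026-07-18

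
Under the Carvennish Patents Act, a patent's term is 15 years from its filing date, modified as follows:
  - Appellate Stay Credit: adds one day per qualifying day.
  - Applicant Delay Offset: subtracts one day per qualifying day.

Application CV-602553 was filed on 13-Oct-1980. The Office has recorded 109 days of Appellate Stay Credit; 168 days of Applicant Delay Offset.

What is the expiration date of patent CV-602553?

1995-08-15

Base term: filing date + 15 years → 13 October 1995.
Appellate Stay Credit: +109 days → 30 January 1996.
Applicant Delay Offset: −168 days → 15 August 1995.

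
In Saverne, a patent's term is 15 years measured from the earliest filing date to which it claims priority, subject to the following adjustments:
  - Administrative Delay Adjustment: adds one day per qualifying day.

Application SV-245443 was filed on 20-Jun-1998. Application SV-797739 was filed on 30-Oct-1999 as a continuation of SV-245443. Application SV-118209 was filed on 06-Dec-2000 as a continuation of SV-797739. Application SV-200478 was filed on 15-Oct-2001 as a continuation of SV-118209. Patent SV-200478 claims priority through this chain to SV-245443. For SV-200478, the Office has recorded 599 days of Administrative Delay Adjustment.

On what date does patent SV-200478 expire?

Earliest priority filing: 20 June 1998.
Base term: 20 June 1998 + 15 years → 20 June 2013.
Administrative Delay Adjustment: +599 days → 9 February 2015.

February 9, 2015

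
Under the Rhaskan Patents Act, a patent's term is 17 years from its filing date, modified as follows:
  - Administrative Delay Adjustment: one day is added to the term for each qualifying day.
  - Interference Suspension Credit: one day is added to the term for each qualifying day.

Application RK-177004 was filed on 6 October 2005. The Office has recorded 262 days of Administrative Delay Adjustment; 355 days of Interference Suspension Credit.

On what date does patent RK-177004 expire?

June 14, 2024

Base term: filing date + 17 years → 6 October 2022.
Administrative Delay Adjustment: +262 days → 25 June 2023.
Interference Suspension Credit: +355 days → 14 June 2024.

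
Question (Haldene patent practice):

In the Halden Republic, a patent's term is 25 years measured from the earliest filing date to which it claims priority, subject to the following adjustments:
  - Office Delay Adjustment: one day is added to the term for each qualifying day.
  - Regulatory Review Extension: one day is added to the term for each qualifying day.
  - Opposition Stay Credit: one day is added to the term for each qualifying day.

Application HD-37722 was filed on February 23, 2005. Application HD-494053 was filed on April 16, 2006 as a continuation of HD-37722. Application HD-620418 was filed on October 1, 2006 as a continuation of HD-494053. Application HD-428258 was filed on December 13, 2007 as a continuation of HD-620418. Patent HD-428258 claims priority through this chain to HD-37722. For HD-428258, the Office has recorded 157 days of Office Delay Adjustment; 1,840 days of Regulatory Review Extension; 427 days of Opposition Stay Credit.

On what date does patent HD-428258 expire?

Earliest priority filing: 23 February 2005.
Base term: 23 February 2005 + 25 years → 23 February 2030.
Office Delay Adjustment: +157 days → 30 July 2030.
Regulatory Review Extension: +1840 days → 13 August 2035.
Opposition Stay Credit: +427 days → 13 October 2036.

2036-10-13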